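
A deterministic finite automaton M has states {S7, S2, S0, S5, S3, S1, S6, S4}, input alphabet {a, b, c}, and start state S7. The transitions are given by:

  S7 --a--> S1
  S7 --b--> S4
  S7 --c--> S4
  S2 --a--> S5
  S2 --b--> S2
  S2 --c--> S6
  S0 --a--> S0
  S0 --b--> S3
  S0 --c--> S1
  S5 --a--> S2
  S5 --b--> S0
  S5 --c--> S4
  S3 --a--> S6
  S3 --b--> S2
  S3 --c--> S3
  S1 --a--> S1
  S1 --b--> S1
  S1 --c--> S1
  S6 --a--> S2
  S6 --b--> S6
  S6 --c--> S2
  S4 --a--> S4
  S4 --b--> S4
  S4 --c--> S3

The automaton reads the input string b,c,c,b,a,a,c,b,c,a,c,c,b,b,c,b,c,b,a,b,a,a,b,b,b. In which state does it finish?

Trace: S7 -b-> S4 -c-> S3 -c-> S3 -b-> S2 -a-> S5 -a-> S2 -c-> S6 -b-> S6 -c-> S2 -a-> S5 -c-> S4 -c-> S3 -b-> S2 -b-> S2 -c-> S6 -b-> S6 -c-> S2 -b-> S2 -a-> S5 -b-> S0 -a-> S0 -a-> S0 -b-> S3 -b-> S2 -b-> S2

S2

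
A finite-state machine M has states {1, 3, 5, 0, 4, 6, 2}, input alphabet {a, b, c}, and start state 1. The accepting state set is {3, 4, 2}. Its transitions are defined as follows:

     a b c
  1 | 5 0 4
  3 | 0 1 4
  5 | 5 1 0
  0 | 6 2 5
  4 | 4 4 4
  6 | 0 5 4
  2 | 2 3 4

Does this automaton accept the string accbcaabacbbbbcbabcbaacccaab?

start at 1
read 'a': 1 → 5
read 'c': 5 → 0
read 'c': 0 → 5
read 'b': 5 → 1
read 'c': 1 → 4
read 'a': 4 → 4
read 'a': 4 → 4
read 'b': 4 → 4
read 'a': 4 → 4
read 'c': 4 → 4
read 'b': 4 → 4
read 'b': 4 → 4
read 'b': 4 → 4
read 'b': 4 → 4
read 'c': 4 → 4
read 'b': 4 → 4
read 'a': 4 → 4
read 'b': 4 → 4
read 'c': 4 → 4
read 'b': 4 → 4
read 'a': 4 → 4
read 'a': 4 → 4
read 'c': 4 → 4
read 'c': 4 → 4
read 'c': 4 → 4
read 'a': 4 → 4
read 'a': 4 → 4
read 'b': 4 → 4
End state 4 is accepting.

Yes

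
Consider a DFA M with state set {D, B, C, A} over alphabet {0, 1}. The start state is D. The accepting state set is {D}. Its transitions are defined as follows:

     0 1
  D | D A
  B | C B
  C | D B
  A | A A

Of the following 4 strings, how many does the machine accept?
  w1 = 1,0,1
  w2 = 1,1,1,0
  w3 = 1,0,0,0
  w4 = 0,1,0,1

w1: Trace: D -1-> A -0-> A -1-> A  → end A, rejected
w2: Trace: D -1-> A -1-> A -1-> A -0-> A  → end A, rejected
w3: Trace: D -1-> A -0-> A -0-> A -0-> A  → end A, rejected
w4: Trace: D -0-> D -1-> A -0-> A -1-> A  → end A, rejected

0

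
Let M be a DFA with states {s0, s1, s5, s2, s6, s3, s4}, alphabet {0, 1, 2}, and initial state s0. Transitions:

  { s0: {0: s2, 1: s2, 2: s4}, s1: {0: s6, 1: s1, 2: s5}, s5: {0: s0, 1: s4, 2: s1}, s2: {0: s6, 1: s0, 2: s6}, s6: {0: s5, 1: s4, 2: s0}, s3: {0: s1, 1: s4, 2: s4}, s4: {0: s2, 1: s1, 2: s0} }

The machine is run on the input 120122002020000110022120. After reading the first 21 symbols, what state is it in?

s0 → s2 → s6 → s5 → s4 → s0 → s4 → s2 → s6 → s0 → s2 → s6 → s5 → s0 → s2 → s6 → s4 → s1 → s6 → s5 → s1 → s5
After 21 symbols: s5.

s5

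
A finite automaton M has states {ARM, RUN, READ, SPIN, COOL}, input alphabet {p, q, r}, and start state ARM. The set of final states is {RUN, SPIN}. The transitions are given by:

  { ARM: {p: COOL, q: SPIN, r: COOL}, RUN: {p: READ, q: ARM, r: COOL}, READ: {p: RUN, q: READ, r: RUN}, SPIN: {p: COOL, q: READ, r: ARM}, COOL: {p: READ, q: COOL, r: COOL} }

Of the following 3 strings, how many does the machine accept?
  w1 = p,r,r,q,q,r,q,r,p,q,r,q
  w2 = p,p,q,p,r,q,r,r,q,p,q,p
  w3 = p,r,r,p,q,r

2

w1: Trace: ARM -p-> COOL -r-> COOL -r-> COOL -q-> COOL -q-> COOL -r-> COOL -q-> COOL -r-> COOL -p-> READ -q-> READ -r-> RUN -q-> ARM  → end ARM, rejected
w2: Trace: ARM -p-> COOL -p-> READ -q-> READ -p-> RUN -r-> COOL -q-> COOL -r-> COOL -r-> COOL -q-> COOL -p-> READ -q-> READ -p-> RUN  → end RUN, accepted
w3: Trace: ARM -p-> COOL -r-> COOL -r-> COOL -p-> READ -q-> READ -r-> RUN  → end RUN, accepted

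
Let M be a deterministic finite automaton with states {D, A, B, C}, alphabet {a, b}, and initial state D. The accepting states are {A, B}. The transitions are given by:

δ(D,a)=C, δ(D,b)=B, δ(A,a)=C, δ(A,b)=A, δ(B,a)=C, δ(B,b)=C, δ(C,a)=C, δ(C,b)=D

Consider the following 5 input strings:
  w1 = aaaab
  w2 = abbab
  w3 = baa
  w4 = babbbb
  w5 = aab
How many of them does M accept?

w1: D → C → C → C → C → D  → end D, rejected
w2: D → C → D → B → C → D  → end D, rejected
w3: D → B → C → C  → end C, rejected
w4: D → B → C → D → B → C → D  → end D, rejected
w5: D → C → C → D  → end D, rejected

0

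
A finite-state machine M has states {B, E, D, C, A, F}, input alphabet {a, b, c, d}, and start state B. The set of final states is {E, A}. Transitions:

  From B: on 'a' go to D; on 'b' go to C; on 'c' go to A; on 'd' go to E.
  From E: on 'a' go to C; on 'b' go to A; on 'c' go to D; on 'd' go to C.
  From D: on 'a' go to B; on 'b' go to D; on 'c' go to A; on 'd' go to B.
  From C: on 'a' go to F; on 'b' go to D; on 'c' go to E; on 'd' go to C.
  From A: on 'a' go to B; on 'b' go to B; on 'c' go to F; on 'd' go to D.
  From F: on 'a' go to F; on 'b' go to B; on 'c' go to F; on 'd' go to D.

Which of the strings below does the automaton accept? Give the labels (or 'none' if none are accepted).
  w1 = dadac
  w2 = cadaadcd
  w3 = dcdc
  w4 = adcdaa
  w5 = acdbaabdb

w1:
  start at B
  read 'd': B → E
  read 'a': E → C
  read 'd': C → C
  read 'a': C → F
  read 'c': F → F
  end F, rejected
w2:
  start at B
  read 'c': B → A
  read 'a': A → B
  read 'd': B → E
  read 'a': E → C
  read 'a': C → F
  read 'd': F → D
  read 'c': D → A
  read 'd': A → D
  end D, rejected
w3:
  start at B
  read 'd': B → E
  read 'c': E → D
  read 'd': D → B
  read 'c': B → A
  end A, accepted
w4:
  start at B
  read 'a': B → D
  read 'd': D → B
  read 'c': B → A
  read 'd': A → D
  read 'a': D → B
  read 'a': B → D
  end D, rejected
w5:
  start at B
  read 'a': B → D
  read 'c': D → A
  read 'd': A → D
  read 'b': D → D
  read 'a': D → B
  read 'a': B → D
  read 'b': D → D
  read 'd': D → B
  read 'b': B → C
  end C, rejected

w3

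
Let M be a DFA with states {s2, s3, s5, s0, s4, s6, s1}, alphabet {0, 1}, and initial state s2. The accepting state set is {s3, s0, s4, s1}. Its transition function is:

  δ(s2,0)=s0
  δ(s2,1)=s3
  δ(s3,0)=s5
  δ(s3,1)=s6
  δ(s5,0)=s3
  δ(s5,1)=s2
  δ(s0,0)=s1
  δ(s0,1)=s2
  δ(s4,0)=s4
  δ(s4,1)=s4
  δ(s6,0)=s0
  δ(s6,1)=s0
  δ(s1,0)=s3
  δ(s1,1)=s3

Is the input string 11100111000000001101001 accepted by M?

s2 → s3 → s6 → s0 → s1 → s3 → s6 → s0 → s2 → s0 → s1 → s3 → s5 → s3 → s5 → s3 → s5 → s2 → s3 → s5 → s2 → s0 → s1 → s3
End state s3 is accepting.

Yes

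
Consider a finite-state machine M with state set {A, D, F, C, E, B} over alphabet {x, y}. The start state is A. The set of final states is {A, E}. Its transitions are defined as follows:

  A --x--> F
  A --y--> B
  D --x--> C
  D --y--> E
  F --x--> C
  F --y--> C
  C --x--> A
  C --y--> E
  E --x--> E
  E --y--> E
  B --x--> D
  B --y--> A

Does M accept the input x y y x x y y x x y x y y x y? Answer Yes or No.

Yes

A → F → C → E → E → E → E → E → E → E → E → E → E → E → E → E
End state E is accepting.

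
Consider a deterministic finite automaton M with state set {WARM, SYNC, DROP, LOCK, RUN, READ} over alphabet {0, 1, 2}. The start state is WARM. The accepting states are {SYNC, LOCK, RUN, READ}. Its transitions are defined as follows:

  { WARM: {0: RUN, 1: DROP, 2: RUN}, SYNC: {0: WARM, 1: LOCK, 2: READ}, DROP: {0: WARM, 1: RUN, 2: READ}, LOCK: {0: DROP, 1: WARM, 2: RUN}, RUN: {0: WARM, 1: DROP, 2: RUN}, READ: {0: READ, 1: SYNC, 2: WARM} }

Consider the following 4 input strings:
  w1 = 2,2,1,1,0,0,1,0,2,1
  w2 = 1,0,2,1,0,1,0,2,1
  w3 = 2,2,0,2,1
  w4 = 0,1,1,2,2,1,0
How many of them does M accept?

0

w1: Trace: WARM -2-> RUN -2-> RUN -1-> DROP -1-> RUN -0-> WARM -0-> RUN -1-> DROP -0-> WARM -2-> RUN -1-> DROP  → end DROP, rejected
w2: Trace: WARM -1-> DROP -0-> WARM -2-> RUN -1-> DROP -0-> WARM -1-> DROP -0-> WARM -2-> RUN -1-> DROP  → end DROP, rejected
w3: Trace: WARM -2-> RUN -2-> RUN -0-> WARM -2-> RUN -1-> DROP  → end DROP, rejected
w4: Trace: WARM -0-> RUN -1-> DROP -1-> RUN -2-> RUN -2-> RUN -1-> DROP -0-> WARM  → end WARM, rejected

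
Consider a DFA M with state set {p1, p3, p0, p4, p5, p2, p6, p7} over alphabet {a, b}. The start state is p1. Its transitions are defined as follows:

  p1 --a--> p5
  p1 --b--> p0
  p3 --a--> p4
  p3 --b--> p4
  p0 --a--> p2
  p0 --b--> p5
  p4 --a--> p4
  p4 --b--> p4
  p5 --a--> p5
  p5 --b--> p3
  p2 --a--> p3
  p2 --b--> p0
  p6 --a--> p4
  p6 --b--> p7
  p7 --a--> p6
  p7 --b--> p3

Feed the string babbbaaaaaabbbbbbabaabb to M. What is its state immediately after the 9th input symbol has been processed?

p1 → p0 → p2 → p0 → p5 → p3 → p4 → p4 → p4 → p4
After 9 symbols: p4.

p4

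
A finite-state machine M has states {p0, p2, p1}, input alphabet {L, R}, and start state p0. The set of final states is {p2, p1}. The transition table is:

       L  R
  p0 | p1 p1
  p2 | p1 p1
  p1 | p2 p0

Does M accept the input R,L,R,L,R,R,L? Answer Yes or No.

Yes

Trace: p0 -R-> p1 -L-> p2 -R-> p1 -L-> p2 -R-> p1 -R-> p0 -L-> p1
End state p1 is accepting.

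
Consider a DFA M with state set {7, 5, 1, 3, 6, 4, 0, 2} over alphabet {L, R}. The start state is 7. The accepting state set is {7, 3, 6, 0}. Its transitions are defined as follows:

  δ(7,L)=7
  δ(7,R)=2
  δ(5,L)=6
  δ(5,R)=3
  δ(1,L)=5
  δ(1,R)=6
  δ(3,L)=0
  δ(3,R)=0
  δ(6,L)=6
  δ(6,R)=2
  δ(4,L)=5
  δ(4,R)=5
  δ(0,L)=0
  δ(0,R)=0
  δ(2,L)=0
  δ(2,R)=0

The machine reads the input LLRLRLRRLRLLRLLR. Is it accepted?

start at 7
read 'L': 7 → 7
read 'L': 7 → 7
read 'R': 7 → 2
read 'L': 2 → 0
read 'R': 0 → 0
read 'L': 0 → 0
read 'R': 0 → 0
read 'R': 0 → 0
read 'L': 0 → 0
read 'R': 0 → 0
read 'L': 0 → 0
read 'L': 0 → 0
read 'R': 0 → 0
read 'L': 0 → 0
read 'L': 0 → 0
read 'R': 0 → 0
End state 0 is accepting.

Yes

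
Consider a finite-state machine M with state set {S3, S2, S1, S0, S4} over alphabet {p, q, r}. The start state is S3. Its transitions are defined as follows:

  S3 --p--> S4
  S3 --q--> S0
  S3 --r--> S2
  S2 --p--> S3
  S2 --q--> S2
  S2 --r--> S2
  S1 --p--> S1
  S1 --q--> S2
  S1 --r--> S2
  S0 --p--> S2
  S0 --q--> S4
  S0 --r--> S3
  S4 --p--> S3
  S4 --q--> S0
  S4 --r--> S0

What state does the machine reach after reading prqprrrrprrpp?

S4

S3 → S4 → S0 → S4 → S3 → S2 → S2 → S2 → S2 → S3 → S2 → S2 → S3 → S4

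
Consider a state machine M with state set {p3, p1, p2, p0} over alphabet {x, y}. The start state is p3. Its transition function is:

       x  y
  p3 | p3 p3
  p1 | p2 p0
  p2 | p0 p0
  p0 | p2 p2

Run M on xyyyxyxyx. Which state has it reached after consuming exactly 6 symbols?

p3 → p3 → p3 → p3 → p3 → p3 → p3
After 6 symbols: p3.

p3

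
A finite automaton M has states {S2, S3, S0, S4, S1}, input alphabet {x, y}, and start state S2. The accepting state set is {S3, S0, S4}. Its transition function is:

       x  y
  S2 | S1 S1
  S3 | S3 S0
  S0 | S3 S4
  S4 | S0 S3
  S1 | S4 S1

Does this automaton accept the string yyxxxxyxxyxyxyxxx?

Trace: S2 -y-> S1 -y-> S1 -x-> S4 -x-> S0 -x-> S3 -x-> S3 -y-> S0 -x-> S3 -x-> S3 -y-> S0 -x-> S3 -y-> S0 -x-> S3 -y-> S0 -x-> S3 -x-> S3 -x-> S3
End state S3 is accepting.

Yes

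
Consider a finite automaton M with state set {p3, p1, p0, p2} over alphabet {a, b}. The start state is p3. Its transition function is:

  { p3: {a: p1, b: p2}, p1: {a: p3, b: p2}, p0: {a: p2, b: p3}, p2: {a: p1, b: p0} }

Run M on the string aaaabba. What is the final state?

start at p3
read 'a': p3 → p1
read 'a': p1 → p3
read 'a': p3 → p1
read 'a': p1 → p3
read 'b': p3 → p2
read 'b': p2 → p0
read 'a': p0 → p2

p2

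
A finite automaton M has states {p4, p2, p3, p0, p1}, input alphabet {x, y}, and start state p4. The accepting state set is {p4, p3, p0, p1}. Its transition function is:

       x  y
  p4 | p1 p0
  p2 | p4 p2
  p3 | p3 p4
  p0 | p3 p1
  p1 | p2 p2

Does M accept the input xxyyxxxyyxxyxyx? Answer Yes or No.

Yes

start at p4
read 'x': p4 → p1
read 'x': p1 → p2
read 'y': p2 → p2
read 'y': p2 → p2
read 'x': p2 → p4
read 'x': p4 → p1
read 'x': p1 → p2
read 'y': p2 → p2
read 'y': p2 → p2
read 'x': p2 → p4
read 'x': p4 → p1
read 'y': p1 → p2
read 'x': p2 → p4
read 'y': p4 → p0
read 'x': p0 → p3
End state p3 is accepting.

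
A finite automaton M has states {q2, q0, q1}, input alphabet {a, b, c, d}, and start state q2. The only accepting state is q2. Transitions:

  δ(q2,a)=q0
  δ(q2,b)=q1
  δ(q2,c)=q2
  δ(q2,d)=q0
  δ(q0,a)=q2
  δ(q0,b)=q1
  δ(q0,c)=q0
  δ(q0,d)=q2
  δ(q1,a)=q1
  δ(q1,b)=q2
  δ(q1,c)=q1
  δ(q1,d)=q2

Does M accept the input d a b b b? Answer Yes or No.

No

q2 → q0 → q2 → q1 → q2 → q1
End state q1 is not accepting.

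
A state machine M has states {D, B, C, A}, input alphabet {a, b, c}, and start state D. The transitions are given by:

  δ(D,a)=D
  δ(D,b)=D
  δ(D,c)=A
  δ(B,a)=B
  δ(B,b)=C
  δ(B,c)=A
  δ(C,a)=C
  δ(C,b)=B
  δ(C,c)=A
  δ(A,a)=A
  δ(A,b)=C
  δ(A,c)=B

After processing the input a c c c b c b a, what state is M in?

start at D
read 'a': D → D
read 'c': D → A
read 'c': A → B
read 'c': B → A
read 'b': A → C
read 'c': C → A
read 'b': A → C
read 'a': C → C

C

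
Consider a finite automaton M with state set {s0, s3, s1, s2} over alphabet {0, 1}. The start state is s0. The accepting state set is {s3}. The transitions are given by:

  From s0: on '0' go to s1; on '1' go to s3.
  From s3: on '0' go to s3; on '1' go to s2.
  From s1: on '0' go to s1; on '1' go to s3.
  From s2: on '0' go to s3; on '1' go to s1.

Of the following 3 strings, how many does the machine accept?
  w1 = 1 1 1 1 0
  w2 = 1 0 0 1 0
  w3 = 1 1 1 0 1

3

w1: s0 → s3 → s2 → s1 → s3 → s3  → end s3, accepted
w2: s0 → s3 → s3 → s3 → s2 → s3  → end s3, accepted
w3: s0 → s3 → s2 → s1 → s1 → s3  → end s3, accepted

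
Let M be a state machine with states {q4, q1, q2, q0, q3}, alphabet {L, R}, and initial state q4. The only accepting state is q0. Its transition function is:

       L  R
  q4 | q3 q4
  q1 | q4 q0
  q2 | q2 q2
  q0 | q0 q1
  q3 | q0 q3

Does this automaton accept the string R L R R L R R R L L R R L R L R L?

q4 → q4 → q3 → q3 → q3 → q0 → q1 → q0 → q1 → q4 → q3 → q3 → q3 → q0 → q1 → q4 → q4 → q3
End state q3 is not accepting.

No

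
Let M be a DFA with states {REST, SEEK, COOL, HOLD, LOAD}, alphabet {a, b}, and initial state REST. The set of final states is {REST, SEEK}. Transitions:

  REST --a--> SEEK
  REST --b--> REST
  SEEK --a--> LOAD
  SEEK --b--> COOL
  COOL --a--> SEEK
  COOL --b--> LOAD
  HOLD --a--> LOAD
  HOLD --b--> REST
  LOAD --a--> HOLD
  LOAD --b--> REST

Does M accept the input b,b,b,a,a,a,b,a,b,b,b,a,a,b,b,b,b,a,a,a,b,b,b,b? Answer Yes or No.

Yes

Trace: REST -b-> REST -b-> REST -b-> REST -a-> SEEK -a-> LOAD -a-> HOLD -b-> REST -a-> SEEK -b-> COOL -b-> LOAD -b-> REST -a-> SEEK -a-> LOAD -b-> REST -b-> REST -b-> REST -b-> REST -a-> SEEK -a-> LOAD -a-> HOLD -b-> REST -b-> REST -b-> REST -b-> REST
End state REST is accepting.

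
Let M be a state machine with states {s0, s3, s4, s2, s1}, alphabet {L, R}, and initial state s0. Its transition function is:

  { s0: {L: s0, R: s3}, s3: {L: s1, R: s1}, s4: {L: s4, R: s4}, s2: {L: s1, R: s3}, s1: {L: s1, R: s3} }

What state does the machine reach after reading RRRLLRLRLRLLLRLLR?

Trace: s0 -R-> s3 -R-> s1 -R-> s3 -L-> s1 -L-> s1 -R-> s3 -L-> s1 -R-> s3 -L-> s1 -R-> s3 -L-> s1 -L-> s1 -L-> s1 -R-> s3 -L-> s1 -L-> s1 -R-> s3

s3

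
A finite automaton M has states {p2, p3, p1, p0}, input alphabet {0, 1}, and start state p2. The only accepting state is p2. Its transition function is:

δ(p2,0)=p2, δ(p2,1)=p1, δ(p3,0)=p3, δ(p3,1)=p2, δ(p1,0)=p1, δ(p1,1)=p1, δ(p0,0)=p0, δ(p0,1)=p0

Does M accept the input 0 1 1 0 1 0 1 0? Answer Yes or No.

No

Trace: p2 -0-> p2 -1-> p1 -1-> p1 -0-> p1 -1-> p1 -0-> p1 -1-> p1 -0-> p1
End state p1 is not accepting.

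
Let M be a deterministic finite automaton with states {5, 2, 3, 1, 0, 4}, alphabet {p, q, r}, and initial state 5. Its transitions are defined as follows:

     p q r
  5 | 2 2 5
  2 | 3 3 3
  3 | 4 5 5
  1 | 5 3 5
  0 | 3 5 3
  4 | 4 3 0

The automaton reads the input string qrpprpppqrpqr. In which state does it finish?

5

5 → 2 → 3 → 4 → 4 → 0 → 3 → 4 → 4 → 3 → 5 → 2 → 3 → 5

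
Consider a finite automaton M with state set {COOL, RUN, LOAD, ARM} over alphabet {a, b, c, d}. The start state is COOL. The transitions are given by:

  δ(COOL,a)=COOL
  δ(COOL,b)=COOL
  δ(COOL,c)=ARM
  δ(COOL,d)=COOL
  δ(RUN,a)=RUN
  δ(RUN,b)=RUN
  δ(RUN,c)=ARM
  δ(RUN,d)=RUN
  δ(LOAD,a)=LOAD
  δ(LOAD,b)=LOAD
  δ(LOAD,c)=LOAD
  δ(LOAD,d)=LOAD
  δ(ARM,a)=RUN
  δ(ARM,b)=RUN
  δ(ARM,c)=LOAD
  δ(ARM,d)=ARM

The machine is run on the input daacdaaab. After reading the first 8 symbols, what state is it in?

RUN

start at COOL
read 'd': COOL → COOL
read 'a': COOL → COOL
read 'a': COOL → COOL
read 'c': COOL → ARM
read 'd': ARM → ARM
read 'a': ARM → RUN
read 'a': RUN → RUN
read 'a': RUN → RUN
After 8 symbols: RUN.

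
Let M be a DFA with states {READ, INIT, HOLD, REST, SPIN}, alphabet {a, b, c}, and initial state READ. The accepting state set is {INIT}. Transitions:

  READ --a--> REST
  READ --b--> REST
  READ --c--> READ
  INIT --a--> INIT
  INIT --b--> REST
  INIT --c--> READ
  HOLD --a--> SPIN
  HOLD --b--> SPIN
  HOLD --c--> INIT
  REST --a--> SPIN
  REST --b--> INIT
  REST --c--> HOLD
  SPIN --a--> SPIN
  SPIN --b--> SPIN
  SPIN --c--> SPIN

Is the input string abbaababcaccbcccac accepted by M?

No

READ → REST → INIT → REST → SPIN → SPIN → SPIN → SPIN → SPIN → SPIN → SPIN → SPIN → SPIN → SPIN → SPIN → SPIN → SPIN → SPIN → SPIN
End state SPIN is not accepting.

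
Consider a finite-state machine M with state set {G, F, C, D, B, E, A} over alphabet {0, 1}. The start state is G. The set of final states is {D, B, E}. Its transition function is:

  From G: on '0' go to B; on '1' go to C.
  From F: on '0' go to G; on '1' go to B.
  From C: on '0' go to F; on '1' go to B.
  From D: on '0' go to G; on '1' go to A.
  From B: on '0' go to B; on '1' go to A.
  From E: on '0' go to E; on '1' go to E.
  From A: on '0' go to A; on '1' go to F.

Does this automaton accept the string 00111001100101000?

Yes

Trace: G -0-> B -0-> B -1-> A -1-> F -1-> B -0-> B -0-> B -1-> A -1-> F -0-> G -0-> B -1-> A -0-> A -1-> F -0-> G -0-> B -0-> B
End state B is accepting.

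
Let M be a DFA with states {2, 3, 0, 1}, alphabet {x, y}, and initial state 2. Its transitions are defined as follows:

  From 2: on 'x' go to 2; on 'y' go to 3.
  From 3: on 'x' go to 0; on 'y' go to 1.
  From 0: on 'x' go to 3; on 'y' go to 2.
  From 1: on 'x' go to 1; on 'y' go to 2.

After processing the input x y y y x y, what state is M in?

3

Trace: 2 -x-> 2 -y-> 3 -y-> 1 -y-> 2 -x-> 2 -y-> 3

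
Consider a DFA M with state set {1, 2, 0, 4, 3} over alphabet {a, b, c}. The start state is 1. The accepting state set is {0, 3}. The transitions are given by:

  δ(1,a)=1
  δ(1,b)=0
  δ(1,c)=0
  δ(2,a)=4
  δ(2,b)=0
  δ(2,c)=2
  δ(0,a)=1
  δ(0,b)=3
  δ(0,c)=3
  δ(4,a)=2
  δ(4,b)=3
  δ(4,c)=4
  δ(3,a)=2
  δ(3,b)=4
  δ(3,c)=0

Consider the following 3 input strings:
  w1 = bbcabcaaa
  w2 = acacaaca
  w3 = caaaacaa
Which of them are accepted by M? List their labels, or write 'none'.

w1: 1 → 0 → 3 → 0 → 1 → 0 → 3 → 2 → 4 → 2  → end 2, rejected
w2: 1 → 1 → 0 → 1 → 0 → 1 → 1 → 0 → 1  → end 1, rejected
w3: 1 → 0 → 1 → 1 → 1 → 1 → 0 → 1 → 1  → end 1, rejected

none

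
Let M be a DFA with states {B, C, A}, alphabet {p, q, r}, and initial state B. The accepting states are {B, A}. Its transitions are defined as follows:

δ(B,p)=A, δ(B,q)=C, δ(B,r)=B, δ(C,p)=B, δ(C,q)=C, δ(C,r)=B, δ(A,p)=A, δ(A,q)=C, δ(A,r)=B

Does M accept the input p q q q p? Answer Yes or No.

start at B
read 'p': B → A
read 'q': A → C
read 'q': C → C
read 'q': C → C
read 'p': C → B
End state B is accepting.

Yes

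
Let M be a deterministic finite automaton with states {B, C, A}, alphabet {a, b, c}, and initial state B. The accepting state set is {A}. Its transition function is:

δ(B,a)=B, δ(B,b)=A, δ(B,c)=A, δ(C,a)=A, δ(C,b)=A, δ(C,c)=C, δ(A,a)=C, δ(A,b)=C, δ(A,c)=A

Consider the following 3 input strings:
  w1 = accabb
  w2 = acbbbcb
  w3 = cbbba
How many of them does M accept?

2

w1:
  start at B
  read 'a': B → B
  read 'c': B → A
  read 'c': A → A
  read 'a': A → C
  read 'b': C → A
  read 'b': A → C
  end C, rejected
w2:
  start at B
  read 'a': B → B
  read 'c': B → A
  read 'b': A → C
  read 'b': C → A
  read 'b': A → C
  read 'c': C → C
  read 'b': C → A
  end A, accepted
w3:
  start at B
  read 'c': B → A
  read 'b': A → C
  read 'b': C → A
  read 'b': A → C
  read 'a': C → A
  end A, accepted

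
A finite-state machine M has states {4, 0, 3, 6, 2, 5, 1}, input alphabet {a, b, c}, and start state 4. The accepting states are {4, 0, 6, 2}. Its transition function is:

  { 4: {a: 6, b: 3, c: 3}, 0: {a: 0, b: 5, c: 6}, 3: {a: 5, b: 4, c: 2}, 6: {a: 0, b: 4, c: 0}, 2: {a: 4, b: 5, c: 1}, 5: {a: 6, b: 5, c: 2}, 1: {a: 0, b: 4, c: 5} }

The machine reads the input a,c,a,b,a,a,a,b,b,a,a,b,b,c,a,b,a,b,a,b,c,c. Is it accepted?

Yes

Trace: 4 -a-> 6 -c-> 0 -a-> 0 -b-> 5 -a-> 6 -a-> 0 -a-> 0 -b-> 5 -b-> 5 -a-> 6 -a-> 0 -b-> 5 -b-> 5 -c-> 2 -a-> 4 -b-> 3 -a-> 5 -b-> 5 -a-> 6 -b-> 4 -c-> 3 -c-> 2
End state 2 is accepting.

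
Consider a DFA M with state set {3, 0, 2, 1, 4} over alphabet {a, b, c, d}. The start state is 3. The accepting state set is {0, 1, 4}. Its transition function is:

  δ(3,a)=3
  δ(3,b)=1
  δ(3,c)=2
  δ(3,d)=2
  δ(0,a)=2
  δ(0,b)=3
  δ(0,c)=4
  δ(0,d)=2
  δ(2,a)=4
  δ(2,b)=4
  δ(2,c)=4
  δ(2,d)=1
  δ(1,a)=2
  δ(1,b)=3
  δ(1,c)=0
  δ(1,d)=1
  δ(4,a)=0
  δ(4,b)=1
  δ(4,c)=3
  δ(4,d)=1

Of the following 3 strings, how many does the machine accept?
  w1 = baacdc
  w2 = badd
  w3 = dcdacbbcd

w1:
  start at 3
  read 'b': 3 → 1
  read 'a': 1 → 2
  read 'a': 2 → 4
  read 'c': 4 → 3
  read 'd': 3 → 2
  read 'c': 2 → 4
  end 4, accepted
w2:
  start at 3
  read 'b': 3 → 1
  read 'a': 1 → 2
  read 'd': 2 → 1
  read 'd': 1 → 1
  end 1, accepted
w3:
  start at 3
  read 'd': 3 → 2
  read 'c': 2 → 4
  read 'd': 4 → 1
  read 'a': 1 → 2
  read 'c': 2 → 4
  read 'b': 4 → 1
  read 'b': 1 → 3
  read 'c': 3 → 2
  read 'd': 2 → 1
  end 1, accepted

3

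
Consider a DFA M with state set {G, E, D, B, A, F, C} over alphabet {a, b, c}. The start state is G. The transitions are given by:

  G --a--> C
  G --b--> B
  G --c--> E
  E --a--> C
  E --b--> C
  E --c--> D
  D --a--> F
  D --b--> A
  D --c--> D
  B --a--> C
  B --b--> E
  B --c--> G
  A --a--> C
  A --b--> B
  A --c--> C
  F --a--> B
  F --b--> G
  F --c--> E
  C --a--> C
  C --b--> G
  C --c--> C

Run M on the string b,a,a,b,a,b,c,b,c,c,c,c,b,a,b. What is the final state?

G → B → C → C → G → C → G → E → C → C → C → C → C → G → C → G

G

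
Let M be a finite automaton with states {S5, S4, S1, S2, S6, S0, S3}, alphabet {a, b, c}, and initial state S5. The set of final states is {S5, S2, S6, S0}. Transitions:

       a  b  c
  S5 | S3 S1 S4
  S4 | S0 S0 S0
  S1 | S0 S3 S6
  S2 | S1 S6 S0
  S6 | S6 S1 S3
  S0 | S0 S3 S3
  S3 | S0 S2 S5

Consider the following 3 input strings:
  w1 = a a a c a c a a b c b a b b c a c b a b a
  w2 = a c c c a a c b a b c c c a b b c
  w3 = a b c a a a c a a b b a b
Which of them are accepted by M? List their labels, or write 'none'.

w1, w2

w1: Trace: S5 -a-> S3 -a-> S0 -a-> S0 -c-> S3 -a-> S0 -c-> S3 -a-> S0 -a-> S0 -b-> S3 -c-> S5 -b-> S1 -a-> S0 -b-> S3 -b-> S2 -c-> S0 -a-> S0 -c-> S3 -b-> S2 -a-> S1 -b-> S3 -a-> S0  → end S0, accepted
w2: Trace: S5 -a-> S3 -c-> S5 -c-> S4 -c-> S0 -a-> S0 -a-> S0 -c-> S3 -b-> S2 -a-> S1 -b-> S3 -c-> S5 -c-> S4 -c-> S0 -a-> S0 -b-> S3 -b-> S2 -c-> S0  → end S0, accepted
w3: Trace: S5 -a-> S3 -b-> S2 -c-> S0 -a-> S0 -a-> S0 -a-> S0 -c-> S3 -a-> S0 -a-> S0 -b-> S3 -b-> S2 -a-> S1 -b-> S3  → end S3, rejected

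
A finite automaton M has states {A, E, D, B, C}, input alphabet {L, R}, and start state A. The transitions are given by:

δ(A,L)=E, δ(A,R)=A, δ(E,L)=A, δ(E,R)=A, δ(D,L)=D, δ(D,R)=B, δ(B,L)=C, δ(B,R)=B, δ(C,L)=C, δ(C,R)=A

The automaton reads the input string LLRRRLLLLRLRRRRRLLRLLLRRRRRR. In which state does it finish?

start at A
read 'L': A → E
read 'L': E → A
read 'R': A → A
read 'R': A → A
read 'R': A → A
read 'L': A → E
read 'L': E → A
read 'L': A → E
read 'L': E → A
read 'R': A → A
read 'L': A → E
read 'R': E → A
read 'R': A → A
read 'R': A → A
read 'R': A → A
read 'R': A → A
read 'L': A → E
read 'L': E → A
read 'R': A → A
read 'L': A → E
read 'L': E → A
read 'L': A → E
read 'R': E → A
read 'R': A → A
read 'R': A → A
read 'R': A → A
read 'R': A → A
read 'R': A → A

A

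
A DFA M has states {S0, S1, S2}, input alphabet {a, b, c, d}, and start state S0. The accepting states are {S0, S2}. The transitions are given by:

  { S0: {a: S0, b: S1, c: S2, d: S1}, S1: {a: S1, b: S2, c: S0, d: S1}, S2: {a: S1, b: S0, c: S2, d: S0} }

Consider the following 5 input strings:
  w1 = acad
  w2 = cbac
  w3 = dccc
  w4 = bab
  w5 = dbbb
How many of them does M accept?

3

w1:
  start at S0
  read 'a': S0 → S0
  read 'c': S0 → S2
  read 'a': S2 → S1
  read 'd': S1 → S1
  end S1, rejected
w2:
  start at S0
  read 'c': S0 → S2
  read 'b': S2 → S0
  read 'a': S0 → S0
  read 'c': S0 → S2
  end S2, accepted
w3:
  start at S0
  read 'd': S0 → S1
  read 'c': S1 → S0
  read 'c': S0 → S2
  read 'c': S2 → S2
  end S2, accepted
w4:
  start at S0
  read 'b': S0 → S1
  read 'a': S1 → S1
  read 'b': S1 → S2
  end S2, accepted
w5:
  start at S0
  read 'd': S0 → S1
  read 'b': S1 → S2
  read 'b': S2 → S0
  read 'b': S0 → S1
  end S1, rejected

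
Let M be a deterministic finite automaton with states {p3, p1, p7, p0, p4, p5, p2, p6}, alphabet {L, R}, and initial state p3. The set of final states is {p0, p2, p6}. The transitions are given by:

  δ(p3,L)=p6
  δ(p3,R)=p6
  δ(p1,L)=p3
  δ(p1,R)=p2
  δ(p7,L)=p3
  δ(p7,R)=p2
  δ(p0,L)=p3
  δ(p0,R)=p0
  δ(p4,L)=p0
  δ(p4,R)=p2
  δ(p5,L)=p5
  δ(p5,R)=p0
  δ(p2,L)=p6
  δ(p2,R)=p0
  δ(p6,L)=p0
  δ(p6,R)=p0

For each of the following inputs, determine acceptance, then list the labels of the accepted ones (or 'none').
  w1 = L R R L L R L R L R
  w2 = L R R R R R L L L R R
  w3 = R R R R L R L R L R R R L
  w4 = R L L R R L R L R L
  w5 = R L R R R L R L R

w1, w2, w5

w1:
  start at p3
  read 'L': p3 → p6
  read 'R': p6 → p0
  read 'R': p0 → p0
  read 'L': p0 → p3
  read 'L': p3 → p6
  read 'R': p6 → p0
  read 'L': p0 → p3
  read 'R': p3 → p6
  read 'L': p6 → p0
  read 'R': p0 → p0
  end p0, accepted
w2:
  start at p3
  read 'L': p3 → p6
  read 'R': p6 → p0
  read 'R': p0 → p0
  read 'R': p0 → p0
  read 'R': p0 → p0
  read 'R': p0 → p0
  read 'L': p0 → p3
  read 'L': p3 → p6
  read 'L': p6 → p0
  read 'R': p0 → p0
  read 'R': p0 → p0
  end p0, accepted
w3:
  start at p3
  read 'R': p3 → p6
  read 'R': p6 → p0
  read 'R': p0 → p0
  read 'R': p0 → p0
  read 'L': p0 → p3
  read 'R': p3 → p6
  read 'L': p6 → p0
  read 'R': p0 → p0
  read 'L': p0 → p3
  read 'R': p3 → p6
  read 'R': p6 → p0
  read 'R': p0 → p0
  read 'L': p0 → p3
  end p3, rejected
w4:
  start at p3
  read 'R': p3 → p6
  read 'L': p6 → p0
  read 'L': p0 → p3
  read 'R': p3 → p6
  read 'R': p6 → p0
  read 'L': p0 → p3
  read 'R': p3 → p6
  read 'L': p6 → p0
  read 'R': p0 → p0
  read 'L': p0 → p3
  end p3, rejected
w5:
  start at p3
  read 'R': p3 → p6
  read 'L': p6 → p0
  read 'R': p0 → p0
  read 'R': p0 → p0
  read 'R': p0 → p0
  read 'L': p0 → p3
  read 'R': p3 → p6
  read 'L': p6 → p0
  read 'R': p0 → p0
  end p0, accepted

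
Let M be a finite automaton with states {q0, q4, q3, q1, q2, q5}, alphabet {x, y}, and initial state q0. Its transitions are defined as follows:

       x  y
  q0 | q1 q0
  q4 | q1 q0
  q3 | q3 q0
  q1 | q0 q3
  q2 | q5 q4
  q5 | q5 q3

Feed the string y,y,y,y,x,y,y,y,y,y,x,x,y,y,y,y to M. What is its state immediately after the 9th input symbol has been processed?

Trace: q0 -y-> q0 -y-> q0 -y-> q0 -y-> q0 -x-> q1 -y-> q3 -y-> q0 -y-> q0 -y-> q0
After 9 symbols: q0.

q0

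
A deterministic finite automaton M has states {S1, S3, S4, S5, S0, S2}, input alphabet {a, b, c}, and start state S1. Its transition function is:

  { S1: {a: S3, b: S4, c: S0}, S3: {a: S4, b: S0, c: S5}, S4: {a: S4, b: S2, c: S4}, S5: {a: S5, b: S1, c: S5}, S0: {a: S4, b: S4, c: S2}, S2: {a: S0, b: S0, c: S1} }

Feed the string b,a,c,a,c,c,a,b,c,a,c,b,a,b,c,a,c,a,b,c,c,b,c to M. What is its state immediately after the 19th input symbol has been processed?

S4

S1 → S4 → S4 → S4 → S4 → S4 → S4 → S4 → S2 → S1 → S3 → S5 → S1 → S3 → S0 → S2 → S0 → S2 → S0 → S4
After 19 symbols: S4.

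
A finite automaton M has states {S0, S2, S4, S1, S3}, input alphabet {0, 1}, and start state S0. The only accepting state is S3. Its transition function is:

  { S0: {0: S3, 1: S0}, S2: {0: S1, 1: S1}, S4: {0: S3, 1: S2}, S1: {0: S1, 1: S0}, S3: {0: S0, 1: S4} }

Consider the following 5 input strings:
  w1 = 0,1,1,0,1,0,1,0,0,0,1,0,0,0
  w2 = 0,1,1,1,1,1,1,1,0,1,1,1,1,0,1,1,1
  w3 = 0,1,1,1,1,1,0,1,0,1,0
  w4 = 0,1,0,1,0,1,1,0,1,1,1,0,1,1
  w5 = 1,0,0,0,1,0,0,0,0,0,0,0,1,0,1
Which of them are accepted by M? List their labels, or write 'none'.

w1:
  start at S0
  read '0': S0 → S3
  read '1': S3 → S4
  read '1': S4 → S2
  read '0': S2 → S1
  read '1': S1 → S0
  read '0': S0 → S3
  read '1': S3 → S4
  read '0': S4 → S3
  read '0': S3 → S0
  read '0': S0 → S3
  read '1': S3 → S4
  read '0': S4 → S3
  read '0': S3 → S0
  read '0': S0 → S3
  end S3, accepted
w2:
  start at S0
  read '0': S0 → S3
  read '1': S3 → S4
  read '1': S4 → S2
  read '1': S2 → S1
  read '1': S1 → S0
  read '1': S0 → S0
  read '1': S0 → S0
  read '1': S0 → S0
  read '0': S0 → S3
  read '1': S3 → S4
  read '1': S4 → S2
  read '1': S2 → S1
  read '1': S1 → S0
  read '0': S0 → S3
  read '1': S3 → S4
  read '1': S4 → S2
  read '1': S2 → S1
  end S1, rejected
w3:
  start at S0
  read '0': S0 → S3
  read '1': S3 → S4
  read '1': S4 → S2
  read '1': S2 → S1
  read '1': S1 → S0
  read '1': S0 → S0
  read '0': S0 → S3
  read '1': S3 → S4
  read '0': S4 → S3
  read '1': S3 → S4
  read '0': S4 → S3
  end S3, accepted
w4:
  start at S0
  read '0': S0 → S3
  read '1': S3 → S4
  read '0': S4 → S3
  read '1': S3 → S4
  read '0': S4 → S3
  read '1': S3 → S4
  read '1': S4 → S2
  read '0': S2 → S1
  read '1': S1 → S0
  read '1': S0 → S0
  read '1': S0 → S0
  read '0': S0 → S3
  read '1': S3 → S4
  read '1': S4 → S2
  end S2, rejected
w5:
  start at S0
  read '1': S0 → S0
  read '0': S0 → S3
  read '0': S3 → S0
  read '0': S0 → S3
  read '1': S3 → S4
  read '0': S4 → S3
  read '0': S3 → S0
  read '0': S0 → S3
  read '0': S3 → S0
  read '0': S0 → S3
  read '0': S3 → S0
  read '0': S0 → S3
  read '1': S3 → S4
  read '0': S4 → S3
  read '1': S3 → S4
  end S4, rejected

w1, w3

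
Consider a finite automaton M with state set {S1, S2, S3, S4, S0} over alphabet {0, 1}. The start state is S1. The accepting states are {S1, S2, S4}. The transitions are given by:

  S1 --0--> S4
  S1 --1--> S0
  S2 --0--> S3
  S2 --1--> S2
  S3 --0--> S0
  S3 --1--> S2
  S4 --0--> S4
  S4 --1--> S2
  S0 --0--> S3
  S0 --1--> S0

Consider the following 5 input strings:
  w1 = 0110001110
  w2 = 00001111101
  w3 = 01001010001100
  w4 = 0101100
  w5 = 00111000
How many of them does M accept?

w1: S1 → S4 → S2 → S2 → S3 → S0 → S3 → S2 → S2 → S2 → S3  → end S3, rejected
w2: S1 → S4 → S4 → S4 → S4 → S2 → S2 → S2 → S2 → S2 → S3 → S2  → end S2, accepted
w3: S1 → S4 → S2 → S3 → S0 → S0 → S3 → S2 → S3 → S0 → S3 → S2 → S2 → S3 → S0  → end S0, rejected
w4: S1 → S4 → S2 → S3 → S2 → S2 → S3 → S0  → end S0, rejected
w5: S1 → S4 → S4 → S2 → S2 → S2 → S3 → S0 → S3  → end S3, rejected

1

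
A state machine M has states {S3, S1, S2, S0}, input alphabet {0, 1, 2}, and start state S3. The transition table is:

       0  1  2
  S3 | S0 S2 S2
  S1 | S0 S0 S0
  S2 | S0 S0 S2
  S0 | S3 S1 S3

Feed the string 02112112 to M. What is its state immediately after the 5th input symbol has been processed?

start at S3
read '0': S3 → S0
read '2': S0 → S3
read '1': S3 → S2
read '1': S2 → S0
read '2': S0 → S3
After 5 symbols: S3.

S3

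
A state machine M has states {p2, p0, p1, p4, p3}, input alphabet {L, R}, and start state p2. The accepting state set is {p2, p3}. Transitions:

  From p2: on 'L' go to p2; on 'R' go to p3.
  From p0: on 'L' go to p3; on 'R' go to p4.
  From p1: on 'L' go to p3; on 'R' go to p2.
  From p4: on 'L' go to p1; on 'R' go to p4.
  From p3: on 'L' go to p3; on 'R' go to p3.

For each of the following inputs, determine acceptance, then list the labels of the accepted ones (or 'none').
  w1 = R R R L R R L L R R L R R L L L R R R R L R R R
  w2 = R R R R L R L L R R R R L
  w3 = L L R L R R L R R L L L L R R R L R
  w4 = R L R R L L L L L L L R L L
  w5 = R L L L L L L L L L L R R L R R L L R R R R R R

w1: Trace: p2 -R-> p3 -R-> p3 -R-> p3 -L-> p3 -R-> p3 -R-> p3 -L-> p3 -L-> p3 -R-> p3 -R-> p3 -L-> p3 -R-> p3 -R-> p3 -L-> p3 -L-> p3 -L-> p3 -R-> p3 -R-> p3 -R-> p3 -R-> p3 -L-> p3 -R-> p3 -R-> p3 -R-> p3  → end p3, accepted
w2: Trace: p2 -R-> p3 -R-> p3 -R-> p3 -R-> p3 -L-> p3 -R-> p3 -L-> p3 -L-> p3 -R-> p3 -R-> p3 -R-> p3 -R-> p3 -L-> p3  → end p3, accepted
w3: Trace: p2 -L-> p2 -L-> p2 -R-> p3 -L-> p3 -R-> p3 -R-> p3 -L-> p3 -R-> p3 -R-> p3 -L-> p3 -L-> p3 -L-> p3 -L-> p3 -R-> p3 -R-> p3 -R-> p3 -L-> p3 -R-> p3  → end p3, accepted
w4: Trace: p2 -R-> p3 -L-> p3 -R-> p3 -R-> p3 -L-> p3 -L-> p3 -L-> p3 -L-> p3 -L-> p3 -L-> p3 -L-> p3 -R-> p3 -L-> p3 -L-> p3  → end p3, accepted
w5: Trace: p2 -R-> p3 -L-> p3 -L-> p3 -L-> p3 -L-> p3 -L-> p3 -L-> p3 -L-> p3 -L-> p3 -L-> p3 -L-> p3 -R-> p3 -R-> p3 -L-> p3 -R-> p3 -R-> p3 -L-> p3 -L-> p3 -R-> p3 -R-> p3 -R-> p3 -R-> p3 -R-> p3 -R-> p3  → end p3, accepted

w1, w2, w3, w4, w5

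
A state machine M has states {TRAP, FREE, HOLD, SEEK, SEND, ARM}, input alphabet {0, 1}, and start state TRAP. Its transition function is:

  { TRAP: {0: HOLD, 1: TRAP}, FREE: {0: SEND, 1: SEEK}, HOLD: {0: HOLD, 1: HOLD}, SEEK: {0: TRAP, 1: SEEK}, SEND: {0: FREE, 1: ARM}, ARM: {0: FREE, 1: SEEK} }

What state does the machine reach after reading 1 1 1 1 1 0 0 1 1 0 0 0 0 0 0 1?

HOLD

Trace: TRAP -1-> TRAP -1-> TRAP -1-> TRAP -1-> TRAP -1-> TRAP -0-> HOLD -0-> HOLD -1-> HOLD -1-> HOLD -0-> HOLD -0-> HOLD -0-> HOLD -0-> HOLD -0-> HOLD -0-> HOLD -1-> HOLD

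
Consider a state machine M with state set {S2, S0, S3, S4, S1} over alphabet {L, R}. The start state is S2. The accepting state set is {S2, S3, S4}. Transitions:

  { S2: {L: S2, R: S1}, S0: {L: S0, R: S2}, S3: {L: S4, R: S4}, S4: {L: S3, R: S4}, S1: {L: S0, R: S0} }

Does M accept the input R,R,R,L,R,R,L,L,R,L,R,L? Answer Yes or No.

No

start at S2
read 'R': S2 → S1
read 'R': S1 → S0
read 'R': S0 → S2
read 'L': S2 → S2
read 'R': S2 → S1
read 'R': S1 → S0
read 'L': S0 → S0
read 'L': S0 → S0
read 'R': S0 → S2
read 'L': S2 → S2
read 'R': S2 → S1
read 'L': S1 → S0
End state S0 is not accepting.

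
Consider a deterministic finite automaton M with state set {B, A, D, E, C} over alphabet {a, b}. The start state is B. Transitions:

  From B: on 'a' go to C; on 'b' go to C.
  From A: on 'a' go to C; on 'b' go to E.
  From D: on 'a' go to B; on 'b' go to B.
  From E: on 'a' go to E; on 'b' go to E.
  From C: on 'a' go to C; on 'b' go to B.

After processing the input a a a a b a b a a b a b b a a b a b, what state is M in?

B

B → C → C → C → C → B → C → B → C → C → B → C → B → C → C → C → B → C → B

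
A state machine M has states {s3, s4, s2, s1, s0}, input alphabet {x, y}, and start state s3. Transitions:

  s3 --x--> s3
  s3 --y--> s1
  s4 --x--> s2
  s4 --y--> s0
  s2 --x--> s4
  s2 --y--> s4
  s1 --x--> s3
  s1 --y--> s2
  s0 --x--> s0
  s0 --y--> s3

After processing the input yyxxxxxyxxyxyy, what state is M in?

s2

start at s3
read 'y': s3 → s1
read 'y': s1 → s2
read 'x': s2 → s4
read 'x': s4 → s2
read 'x': s2 → s4
read 'x': s4 → s2
read 'x': s2 → s4
read 'y': s4 → s0
read 'x': s0 → s0
read 'x': s0 → s0
read 'y': s0 → s3
read 'x': s3 → s3
read 'y': s3 → s1
read 'y': s1 → s2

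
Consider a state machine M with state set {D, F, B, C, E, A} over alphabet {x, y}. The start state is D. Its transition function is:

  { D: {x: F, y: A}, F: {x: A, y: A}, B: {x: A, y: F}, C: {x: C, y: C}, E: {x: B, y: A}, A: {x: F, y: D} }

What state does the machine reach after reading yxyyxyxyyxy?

start at D
read 'y': D → A
read 'x': A → F
read 'y': F → A
read 'y': A → D
read 'x': D → F
read 'y': F → A
read 'x': A → F
read 'y': F → A
read 'y': A → D
read 'x': D → F
read 'y': F → A

A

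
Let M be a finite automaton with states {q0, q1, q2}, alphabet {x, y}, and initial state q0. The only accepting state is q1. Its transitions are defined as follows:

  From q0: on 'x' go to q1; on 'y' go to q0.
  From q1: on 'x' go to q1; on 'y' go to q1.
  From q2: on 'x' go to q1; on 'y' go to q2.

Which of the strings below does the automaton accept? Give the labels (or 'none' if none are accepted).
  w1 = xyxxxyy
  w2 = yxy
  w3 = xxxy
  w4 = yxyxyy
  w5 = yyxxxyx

w1, w2, w3, w4, w5

w1: Trace: q0 -x-> q1 -y-> q1 -x-> q1 -x-> q1 -x-> q1 -y-> q1 -y-> q1  → end q1, accepted
w2: Trace: q0 -y-> q0 -x-> q1 -y-> q1  → end q1, accepted
w3: Trace: q0 -x-> q1 -x-> q1 -x-> q1 -y-> q1  → end q1, accepted
w4: Trace: q0 -y-> q0 -x-> q1 -y-> q1 -x-> q1 -y-> q1 -y-> q1  → end q1, accepted
w5: Trace: q0 -y-> q0 -y-> q0 -x-> q1 -x-> q1 -x-> q1 -y-> q1 -x-> q1  → end q1, accepted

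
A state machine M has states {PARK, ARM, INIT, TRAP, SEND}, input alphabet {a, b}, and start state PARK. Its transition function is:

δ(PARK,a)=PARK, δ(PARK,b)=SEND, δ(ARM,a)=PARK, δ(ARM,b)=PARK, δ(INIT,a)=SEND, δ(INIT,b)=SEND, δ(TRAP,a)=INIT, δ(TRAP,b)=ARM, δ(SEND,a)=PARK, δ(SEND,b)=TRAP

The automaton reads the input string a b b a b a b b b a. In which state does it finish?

PARK

PARK → PARK → SEND → TRAP → INIT → SEND → PARK → SEND → TRAP → ARM → PARK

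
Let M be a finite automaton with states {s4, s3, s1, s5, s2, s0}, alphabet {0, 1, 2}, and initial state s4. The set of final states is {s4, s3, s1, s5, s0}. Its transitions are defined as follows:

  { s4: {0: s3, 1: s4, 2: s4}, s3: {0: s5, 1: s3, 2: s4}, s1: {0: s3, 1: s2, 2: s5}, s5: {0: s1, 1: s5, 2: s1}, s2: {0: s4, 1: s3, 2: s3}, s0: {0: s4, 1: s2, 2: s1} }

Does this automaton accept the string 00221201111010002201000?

s4 → s3 → s5 → s1 → s5 → s5 → s1 → s3 → s3 → s3 → s3 → s3 → s5 → s5 → s1 → s3 → s5 → s1 → s5 → s1 → s2 → s4 → s3 → s5
End state s5 is accepting.

Yes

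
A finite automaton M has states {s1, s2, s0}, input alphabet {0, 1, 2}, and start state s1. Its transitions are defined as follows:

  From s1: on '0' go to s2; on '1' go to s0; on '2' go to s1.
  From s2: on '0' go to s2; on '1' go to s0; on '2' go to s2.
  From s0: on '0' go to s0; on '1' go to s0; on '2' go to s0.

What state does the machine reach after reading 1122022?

start at s1
read '1': s1 → s0
read '1': s0 → s0
read '2': s0 → s0
read '2': s0 → s0
read '0': s0 → s0
read '2': s0 → s0
read '2': s0 → s0

s0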